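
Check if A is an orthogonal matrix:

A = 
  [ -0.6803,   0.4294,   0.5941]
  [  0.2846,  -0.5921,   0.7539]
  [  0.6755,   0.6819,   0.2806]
Yes

AᵀA = 
  [  1.0001,   0,  -0.0001]
  [  0,   1,   0.0001]
  [ -0.0001,   0.0001,   1.0001]
≈ I (equal to I up to the 4-dp rounding of the entries)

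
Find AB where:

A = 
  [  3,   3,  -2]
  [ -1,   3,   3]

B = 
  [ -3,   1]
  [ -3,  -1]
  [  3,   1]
AB = 
  [-24,  -2]
  [  3,  -1]

A is 2×3 and B is 3×2, so AB is 2×2. Each entry is (row of A)·(column of B):
AB[1,1] = (3)(-3) + (3)(-3) + (-2)(3) = -24
AB[1,2] = (3)(1) + (3)(-1) + (-2)(1) = -2
AB[2,1] = (-1)(-3) + (3)(-3) + (3)(3) = 3
AB[2,2] = (-1)(1) + (3)(-1) + (3)(1) = -1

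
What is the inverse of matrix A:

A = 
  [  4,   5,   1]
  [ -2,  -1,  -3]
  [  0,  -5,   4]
det(A) = (4)·((-1)(4) - (-3)(-5)) - (5)·((-2)(4) - (-3)(0)) + (1)·((-2)(-5) - (-1)(0))
  = (4)(-19) - (5)(-8) + (1)(10)
  = -26
det(A) = -26 ≠ 0, so A is invertible.

Cofactors Cᵢⱼ = (-1)ⁱ⁺ʲ·Mᵢⱼ:
C = 
  [-19,   8,  10]
  [-25,  16,  20]
  [-14,  10,   6]

adj(A) = Cᵀ:
adj(A) = 
  [-19, -25, -14]
  [  8,  16,  10]
  [ 10,  20,   6]

A⁻¹ = (-1/26) · adj(A):
A⁻¹ = 
  [ 19/26,  25/26,   7/13]
  [ -4/13,  -8/13,  -5/13]
  [ -5/13, -10/13,  -3/13]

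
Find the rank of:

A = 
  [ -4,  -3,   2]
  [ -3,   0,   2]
rank(A) = 2

Row reduce:
R2 → R2 - (3/4)·R1
REF = 
  [ -4,  -3,   2]
  [  0, 9/4, 1/2]
Pivot columns: 1, 2 → 2 pivots.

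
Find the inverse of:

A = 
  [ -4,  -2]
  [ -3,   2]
det(A) = (-4)(2) - (-2)(-3) = -14
For a 2×2 matrix, A⁻¹ = (1/det(A)) · [[d, -b], [-c, a]]
    = (-1/14) · [[2, 2], [3, -4]]

A⁻¹ = 
  [ -1/7,  -1/7]
  [-3/14,   2/7]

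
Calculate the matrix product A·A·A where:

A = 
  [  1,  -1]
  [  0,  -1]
A^3 = 
  [  1,  -1]
  [  0,  -1]

A² = A·A:
A²[1,1] = (1)(1) + (-1)(0) = 1
A²[1,2] = (1)(-1) + (-1)(-1) = 0
A²[2,1] = (0)(1) + (-1)(0) = 0
A²[2,2] = (0)(-1) + (-1)(-1) = 1
A² = 
  [  1,   0]
  [  0,   1]

A^3 = A^2·A:
A^3[1,1] = (1)(1) + (0)(0) = 1
A^3[1,2] = (1)(-1) + (0)(-1) = -1
A^3[2,1] = (0)(1) + (1)(0) = 0
A^3[2,2] = (0)(-1) + (1)(-1) = -1
A^3 = 
  [  1,  -1]
  [  0,  -1]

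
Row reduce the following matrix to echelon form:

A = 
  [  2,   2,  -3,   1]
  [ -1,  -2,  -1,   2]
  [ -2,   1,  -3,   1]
Row operations:
R2 → R2 + (1/2)·R1
R3 → R3 + (1)·R1
R3 → R3 + (3)·R2

Resulting echelon form:
REF = 
  [    2,     2,    -3,     1]
  [    0,    -1,  -5/2,   5/2]
  [    0,     0, -27/2,  19/2]

Rank = 3 (number of non-zero pivot rows).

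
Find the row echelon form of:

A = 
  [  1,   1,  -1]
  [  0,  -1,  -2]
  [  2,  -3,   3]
Row operations:
R3 → R3 - (2)·R1
R3 → R3 - (5)·R2

Resulting echelon form:
REF = 
  [  1,   1,  -1]
  [  0,  -1,  -2]
  [  0,   0,  15]

Rank = 3 (number of non-zero pivot rows).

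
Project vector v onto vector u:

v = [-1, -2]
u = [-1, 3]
v·u = (-1)(-1) + (-2)(3) = -5
u·u = (-1)² + (3)² = 10
proj_u(v) = (v·u / u·u) × u = (-5/10) × u = (-1/2) × u

proj_u(v) = [1/2, -3/2]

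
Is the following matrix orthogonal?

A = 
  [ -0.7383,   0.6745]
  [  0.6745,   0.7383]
Yes

AᵀA = 
  [  1,   0]
  [  0,   1]
≈ I (equal to I up to the 4-dp rounding of the entries)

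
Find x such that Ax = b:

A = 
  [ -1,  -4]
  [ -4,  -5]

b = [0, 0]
x = [0, 0]

Row reduce the augmented matrix [A|b]:
R2 → R2 - (4)·R1
REF = 
  [ -1,  -4,   0]
  [  0,  11,   0]

Back-substitution:
x₂ = 0 / 11 = 0
x₁ = (0 - (-4)(0)) / (-1) = 0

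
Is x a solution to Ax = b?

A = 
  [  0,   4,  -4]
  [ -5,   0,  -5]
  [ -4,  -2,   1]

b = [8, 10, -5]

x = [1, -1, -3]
Yes

Ax = [8, 10, -5] = b ✓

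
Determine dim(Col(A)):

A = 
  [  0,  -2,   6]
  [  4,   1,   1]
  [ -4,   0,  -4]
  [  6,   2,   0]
dim(Col(A)) = 2

Row reduce:
Swap R1 ↔ R2
R3 → R3 + (1)·R1
R4 → R4 - (3/2)·R1
R3 → R3 + (1/2)·R2
R4 → R4 + (1/4)·R2
REF = 
  [  4,   1,   1]
  [  0,  -2,   6]
  [  0,   0,   0]
  [  0,   0,   0]
Pivot columns: 1, 2 → 2 pivots.
dim(Col(A)) = number of pivot columns = 2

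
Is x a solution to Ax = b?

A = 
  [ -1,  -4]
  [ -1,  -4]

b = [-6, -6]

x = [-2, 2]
Yes

Ax = [-6, -6] = b ✓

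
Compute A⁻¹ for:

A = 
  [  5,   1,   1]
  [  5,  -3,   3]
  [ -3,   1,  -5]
det(A) = (5)·((-3)(-5) - (3)(1)) - (1)·((5)(-5) - (3)(-3)) + (1)·((5)(1) - (-3)(-3))
  = (5)(12) - (1)(-16) + (1)(-4)
  = 72
det(A) = 72 ≠ 0, so A is invertible.

Cofactors Cᵢⱼ = (-1)ⁱ⁺ʲ·Mᵢⱼ:
C = 
  [ 12,  16,  -4]
  [  6, -22,  -8]
  [  6, -10, -20]

adj(A) = Cᵀ:
adj(A) = 
  [ 12,   6,   6]
  [ 16, -22, -10]
  [ -4,  -8, -20]

A⁻¹ = (1/72) · adj(A):
A⁻¹ = 
  [   1/6,   1/12,   1/12]
  [   2/9, -11/36,  -5/36]
  [ -1/18,   -1/9,  -5/18]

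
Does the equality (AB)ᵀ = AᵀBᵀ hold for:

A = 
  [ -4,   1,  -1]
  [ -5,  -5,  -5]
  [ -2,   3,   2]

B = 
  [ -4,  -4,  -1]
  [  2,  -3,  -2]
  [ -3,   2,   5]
No

(AB)ᵀ = 
  [ 21,  25,   8]
  [ 11,  25,   3]
  [ -3, -10,   6]

AᵀBᵀ = 
  [ 38,  11,  -8]
  [ 13,  11,   2]
  [ 22,   9,   3]

The two matrices differ, so (AB)ᵀ ≠ AᵀBᵀ in general. The correct identity is (AB)ᵀ = BᵀAᵀ.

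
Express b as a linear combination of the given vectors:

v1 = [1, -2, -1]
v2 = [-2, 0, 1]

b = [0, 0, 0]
c1 = 0, c2 = 0

b = 0·v1 + 0·v2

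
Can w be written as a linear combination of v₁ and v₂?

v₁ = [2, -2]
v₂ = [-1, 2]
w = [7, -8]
Yes

Form the augmented matrix and row-reduce:
[v₁|v₂|w] = 
  [  2,  -1,   7]
  [ -2,   2,  -8]
R2 → R2 + (1)·R1
REF = 
  [  2,  -1,   7]
  [  0,   1,  -1]

No row of the form [0 0 | nonzero], so the system is consistent. Back-substitution gives c₁ = 3, c₂ = -1: w = (3)·v₁ + (-1)·v₂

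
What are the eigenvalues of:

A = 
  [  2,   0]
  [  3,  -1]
tr(A) = 1, det(A) = -2
Characteristic polynomial: λ² - tr(A)λ + det(A) = λ² - λ - 2
λ² - λ - 2 = (λ + 1)(λ - 2)

λ = 2, -1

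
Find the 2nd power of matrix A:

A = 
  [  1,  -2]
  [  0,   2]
A² = A·A:
A²[1,1] = (1)(1) + (-2)(0) = 1
A²[1,2] = (1)(-2) + (-2)(2) = -6
A²[2,1] = (0)(1) + (2)(0) = 0
A²[2,2] = (0)(-2) + (2)(2) = 4
A² = 
  [  1,  -6]
  [  0,   4]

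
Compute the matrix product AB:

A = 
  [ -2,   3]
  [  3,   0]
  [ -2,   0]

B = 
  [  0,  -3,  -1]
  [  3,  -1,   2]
A is 3×2 and B is 2×3, so AB is 3×3. Each entry is (row of A)·(column of B):
AB[1,1] = (-2)(0) + (3)(3) = 9
AB[1,2] = (-2)(-3) + (3)(-1) = 3
AB[1,3] = (-2)(-1) + (3)(2) = 8
AB[2,1] = (3)(0) + (0)(3) = 0
AB[2,2] = (3)(-3) + (0)(-1) = -9
AB[2,3] = (3)(-1) + (0)(2) = -3
AB[3,1] = (-2)(0) + (0)(3) = 0
AB[3,2] = (-2)(-3) + (0)(-1) = 6
AB[3,3] = (-2)(-1) + (0)(2) = 2

AB = 
  [  9,   3,   8]
  [  0,  -9,  -3]
  [  0,   6,   2]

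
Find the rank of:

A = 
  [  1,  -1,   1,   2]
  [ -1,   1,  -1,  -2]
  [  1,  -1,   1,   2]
Row reduce:
R2 → R2 + (1)·R1
R3 → R3 - (1)·R1
REF = 
  [  1,  -1,   1,   2]
  [  0,   0,   0,   0]
  [  0,   0,   0,   0]
Pivot columns: 1 → 1 pivot.

rank(A) = 1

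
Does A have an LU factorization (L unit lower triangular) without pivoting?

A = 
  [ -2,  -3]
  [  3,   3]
Yes.
A[1,1] = -2 ≠ 0, so Gaussian elimination proceeds without a row swap: multiplier ℓ₂₁ = (3)/(-2) = -3/2, and U[2,2] = 3 - (-3/2)(-3) = -3/2.
L = 
  [   1,    0]
  [-3/2,    1]
U = 
  [  -2,   -3]
  [   0, -3/2]
Check row 2 of LU: [(-3/2)(-2), (-3/2)(-3) + (-3/2)] = [3, 3] = row 2 of A ✓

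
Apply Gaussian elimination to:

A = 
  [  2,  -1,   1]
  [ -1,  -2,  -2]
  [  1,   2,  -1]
Row operations:
R2 → R2 + (1/2)·R1
R3 → R3 - (1/2)·R1
R3 → R3 + (1)·R2

Resulting echelon form:
REF = 
  [   2,   -1,    1]
  [   0, -5/2, -3/2]
  [   0,    0,   -3]

Rank = 3 (number of non-zero pivot rows).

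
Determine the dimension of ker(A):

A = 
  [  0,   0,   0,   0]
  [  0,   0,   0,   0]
nullity(A) = 4

Row reduce:
(no row operations needed)
REF = 
  [  0,   0,   0,   0]
  [  0,   0,   0,   0]
Pivot columns: none → 0 pivots.
rank(A) = 0, so nullity(A) = 4 - 0 = 4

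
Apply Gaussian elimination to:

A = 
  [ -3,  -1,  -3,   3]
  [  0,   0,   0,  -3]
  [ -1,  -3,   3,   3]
Row operations:
R3 → R3 - (1/3)·R1
Swap R2 ↔ R3

Resulting echelon form:
REF = 
  [  -3,   -1,   -3,    3]
  [   0, -8/3,    4,    2]
  [   0,    0,    0,   -3]

Rank = 3 (number of non-zero pivot rows).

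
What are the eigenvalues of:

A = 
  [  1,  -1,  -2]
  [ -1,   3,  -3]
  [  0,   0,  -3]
Characteristic polynomial: det(λI - A) = λ³ - λ² - 10λ + 6
Testing integer divisors of the constant term: p(-3) = 0, so (λ + 3) is a factor:
p(λ) = (λ + 3)(λ² - 4λ + 2)
λ² - 4λ + 2 = 0  ⇒  λ = (4 ± √((-4)² - 4·(2)))/2 = (4 ± √(8))/2
  = 2 + √2,  2 - √2

λ = -3, 2 + √2, 2 - √2  (≈ -3, 3.414, 0.5858)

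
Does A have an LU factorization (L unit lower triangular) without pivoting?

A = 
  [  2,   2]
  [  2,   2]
Yes.
A[1,1] = 2 ≠ 0, so Gaussian elimination proceeds without a row swap: multiplier ℓ₂₁ = (2)/(2) = 1, and U[2,2] = 2 - (1)(2) = 0.
L = 
  [  1,   0]
  [  1,   1]
U = 
  [  2,   2]
  [  0,   0]
Check row 2 of LU: [(1)(2), (1)(2) + 0] = [2, 2] = row 2 of A ✓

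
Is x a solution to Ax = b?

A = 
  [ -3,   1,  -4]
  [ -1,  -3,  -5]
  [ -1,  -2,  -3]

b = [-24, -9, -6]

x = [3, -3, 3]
Yes

Ax = [-24, -9, -6] = b ✓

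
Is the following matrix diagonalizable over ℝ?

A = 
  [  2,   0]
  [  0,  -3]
Yes

tr(A) = -1, det(A) = -6
Characteristic polynomial: λ² - tr(A)λ + det(A) = λ² + λ - 6
λ² + λ - 6 = (λ + 3)(λ - 2)
Eigenvalues: 2, -3
λ=-3: alg. mult. = 1, geom. mult. = 2 - rank(A - (-3)I) = 2 - 1 = 1
λ=2: alg. mult. = 1, geom. mult. = 2 - rank(A - (2)I) = 2 - 1 = 1
Sum of geometric multiplicities equals n, so A has n independent eigenvectors.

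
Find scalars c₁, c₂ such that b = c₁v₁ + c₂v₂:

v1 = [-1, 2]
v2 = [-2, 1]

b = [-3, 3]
c1 = 1, c2 = 1

b = 1·v1 + 1·v2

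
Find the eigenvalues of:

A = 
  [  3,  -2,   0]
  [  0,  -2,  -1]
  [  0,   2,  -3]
Characteristic polynomial: det(λI - A) = λ³ + 2λ² - 7λ - 24
Testing integer divisors of the constant term: p(3) = 0, so (λ - 3) is a factor:
p(λ) = (λ - 3)(λ² + 5λ + 8)
λ² + 5λ + 8 = 0  ⇒  λ = (-5 ± √((5)² - 4·(8)))/2 = (-5 ± √(-7))/2
  = (-5 + i√7)/2,  (-5 - i√7)/2

λ = 3, (-5 + i√7)/2, (-5 - i√7)/2  (≈ 3, -2.5 + 1.323i, -2.5 - 1.323i)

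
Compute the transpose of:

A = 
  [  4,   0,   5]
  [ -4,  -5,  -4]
Aᵀ = 
  [  4,  -4]
  [  0,  -5]
  [  5,  -4]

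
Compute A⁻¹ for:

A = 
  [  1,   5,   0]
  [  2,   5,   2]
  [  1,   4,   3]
det(A) = (1)·((5)(3) - (2)(4)) - (5)·((2)(3) - (2)(1)) + (0)·((2)(4) - (5)(1))
  = (1)(7) - (5)(4) + (0)(3)
  = -13
det(A) = -13 ≠ 0, so A is invertible.

Cofactors Cᵢⱼ = (-1)ⁱ⁺ʲ·Mᵢⱼ:
C = 
  [  7,  -4,   3]
  [-15,   3,   1]
  [ 10,  -2,  -5]

adj(A) = Cᵀ:
adj(A) = 
  [  7, -15,  10]
  [ -4,   3,  -2]
  [  3,   1,  -5]

A⁻¹ = (-1/13) · adj(A):
A⁻¹ = 
  [ -7/13,  15/13, -10/13]
  [  4/13,  -3/13,   2/13]
  [ -3/13,  -1/13,   5/13]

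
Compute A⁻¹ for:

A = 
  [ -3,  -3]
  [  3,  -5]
det(A) = (-3)(-5) - (-3)(3) = 24
For a 2×2 matrix, A⁻¹ = (1/det(A)) · [[d, -b], [-c, a]]
    = (1/24) · [[-5, 3], [-3, -3]]

A⁻¹ = 
  [-5/24,   1/8]
  [ -1/8,  -1/8]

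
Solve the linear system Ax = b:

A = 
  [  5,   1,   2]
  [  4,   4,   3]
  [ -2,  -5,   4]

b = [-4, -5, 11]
x = [-1, -1, 1]

Row reduce the augmented matrix [A|b]:
R2 → R2 - (4/5)·R1
R3 → R3 + (2/5)·R1
R3 → R3 + (23/16)·R2
REF = 
  [     5,      1,      2,     -4]
  [     0,   16/5,    7/5,   -9/5]
  [     0,      0, 109/16, 109/16]

Back-substitution:
x₃ = (109/16) / (109/16) = 1
x₂ = (-9/5 - (7/5)(1)) / (16/5) = -1
x₁ = (-4 - (1)(-1) - (2)(1)) / 5 = -1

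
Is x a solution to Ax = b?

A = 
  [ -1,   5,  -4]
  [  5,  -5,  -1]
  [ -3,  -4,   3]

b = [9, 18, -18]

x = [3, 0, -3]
Yes

Ax = [9, 18, -18] = b ✓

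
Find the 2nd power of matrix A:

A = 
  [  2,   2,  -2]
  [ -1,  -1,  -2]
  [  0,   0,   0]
A² = A·A:
A²[1,1] = (2)(2) + (2)(-1) + (-2)(0) = 2
A²[1,2] = (2)(2) + (2)(-1) + (-2)(0) = 2
A²[1,3] = (2)(-2) + (2)(-2) + (-2)(0) = -8
A²[2,1] = (-1)(2) + (-1)(-1) + (-2)(0) = -1
A²[2,2] = (-1)(2) + (-1)(-1) + (-2)(0) = -1
A²[2,3] = (-1)(-2) + (-1)(-2) + (-2)(0) = 4
A²[3,1] = (0)(2) + (0)(-1) + (0)(0) = 0
A²[3,2] = (0)(2) + (0)(-1) + (0)(0) = 0
A²[3,3] = (0)(-2) + (0)(-2) + (0)(0) = 0
A² = 
  [  2,   2,  -8]
  [ -1,  -1,   4]
  [  0,   0,   0]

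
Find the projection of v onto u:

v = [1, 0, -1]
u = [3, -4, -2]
proj_u(v) = [15/29, -20/29, -10/29]

v·u = (1)(3) + (0)(-4) + (-1)(-2) = 5
u·u = (3)² + (-4)² + (-2)² = 29
proj_u(v) = (v·u / u·u) × u = (5/29) × u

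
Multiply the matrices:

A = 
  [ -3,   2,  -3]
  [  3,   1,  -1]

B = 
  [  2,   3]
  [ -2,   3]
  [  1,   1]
A is 2×3 and B is 3×2, so AB is 2×2. Each entry is (row of A)·(column of B):
AB[1,1] = (-3)(2) + (2)(-2) + (-3)(1) = -13
AB[1,2] = (-3)(3) + (2)(3) + (-3)(1) = -6
AB[2,1] = (3)(2) + (1)(-2) + (-1)(1) = 3
AB[2,2] = (3)(3) + (1)(3) + (-1)(1) = 11

AB = 
  [-13,  -6]
  [  3,  11]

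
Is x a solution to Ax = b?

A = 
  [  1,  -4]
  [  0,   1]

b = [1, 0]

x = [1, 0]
Yes

Ax = [1, 0] = b ✓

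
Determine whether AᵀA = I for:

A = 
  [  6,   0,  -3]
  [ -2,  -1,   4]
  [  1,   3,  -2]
No

AᵀA = 
  [ 41,   5, -28]
  [  5,  10, -10]
  [-28, -10,  29]
≠ I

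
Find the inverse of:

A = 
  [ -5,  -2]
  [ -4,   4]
det(A) = (-5)(4) - (-2)(-4) = -28
For a 2×2 matrix, A⁻¹ = (1/det(A)) · [[d, -b], [-c, a]]
    = (-1/28) · [[4, 2], [4, -5]]

A⁻¹ = 
  [ -1/7, -1/14]
  [ -1/7,  5/28]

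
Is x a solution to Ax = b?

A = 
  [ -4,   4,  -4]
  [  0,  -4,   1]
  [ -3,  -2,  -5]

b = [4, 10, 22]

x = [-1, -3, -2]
No

Ax = [0, 10, 19] ≠ b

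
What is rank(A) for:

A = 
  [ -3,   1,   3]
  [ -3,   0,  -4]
Row reduce:
R2 → R2 - (1)·R1
REF = 
  [ -3,   1,   3]
  [  0,  -1,  -7]
Pivot columns: 1, 2 → 2 pivots.

rank(A) = 2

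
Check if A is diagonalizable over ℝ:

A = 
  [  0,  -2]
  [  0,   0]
No

tr(A) = 0, det(A) = 0
Characteristic polynomial: λ² - tr(A)λ + det(A) = λ²
λ² = λ²
Eigenvalues: 0, 0
λ=0: alg. mult. = 2, geom. mult. = 2 - rank(A - (0)I) = 2 - 1 = 1
Sum of geometric multiplicities = 1 < n = 2, so there aren't enough independent eigenvectors.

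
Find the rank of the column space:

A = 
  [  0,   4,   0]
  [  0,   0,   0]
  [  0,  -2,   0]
dim(Col(A)) = 1

Row reduce:
R3 → R3 + (1/2)·R1
REF = 
  [  0,   4,   0]
  [  0,   0,   0]
  [  0,   0,   0]
Pivot columns: 2 → 1 pivot.
dim(Col(A)) = number of pivot columns = 1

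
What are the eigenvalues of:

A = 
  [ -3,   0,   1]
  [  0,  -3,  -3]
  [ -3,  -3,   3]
Characteristic polynomial: det(λI - A) = λ³ + 3λ² - 15λ - 45
Testing integer divisors of the constant term: p(-3) = 0, so (λ + 3) is a factor:
p(λ) = (λ + 3)(λ² - 15)
λ² - 15 = 0  ⇒  λ = (0 ± √((0)² - 4·(-15)))/2 = (0 ± √(60))/2
  = √15,  -√15

λ = -3, √15, -√15  (≈ -3, 3.873, -3.873)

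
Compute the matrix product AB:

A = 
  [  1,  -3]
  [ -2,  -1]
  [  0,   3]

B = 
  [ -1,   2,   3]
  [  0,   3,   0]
A is 3×2 and B is 2×3, so AB is 3×3. Each entry is (row of A)·(column of B):
AB[1,1] = (1)(-1) + (-3)(0) = -1
AB[1,2] = (1)(2) + (-3)(3) = -7
AB[1,3] = (1)(3) + (-3)(0) = 3
AB[2,1] = (-2)(-1) + (-1)(0) = 2
AB[2,2] = (-2)(2) + (-1)(3) = -7
AB[2,3] = (-2)(3) + (-1)(0) = -6
AB[3,1] = (0)(-1) + (3)(0) = 0
AB[3,2] = (0)(2) + (3)(3) = 9
AB[3,3] = (0)(3) + (3)(0) = 0

AB = 
  [ -1,  -7,   3]
  [  2,  -7,  -6]
  [  0,   9,   0]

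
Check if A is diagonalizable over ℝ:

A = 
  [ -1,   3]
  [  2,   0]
Yes

tr(A) = -1, det(A) = -6
Characteristic polynomial: λ² - tr(A)λ + det(A) = λ² + λ - 6
λ² + λ - 6 = (λ + 3)(λ - 2)
Eigenvalues: 2, -3
λ=-3: alg. mult. = 1, geom. mult. = 2 - rank(A - (-3)I) = 2 - 1 = 1
λ=2: alg. mult. = 1, geom. mult. = 2 - rank(A - (2)I) = 2 - 1 = 1
Sum of geometric multiplicities equals n, so A has n independent eigenvectors.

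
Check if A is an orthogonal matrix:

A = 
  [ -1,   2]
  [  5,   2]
No

AᵀA = 
  [ 26,   8]
  [  8,   8]
≠ I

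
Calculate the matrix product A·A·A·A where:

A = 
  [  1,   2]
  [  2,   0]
A² = A·A:
A²[1,1] = (1)(1) + (2)(2) = 5
A²[1,2] = (1)(2) + (2)(0) = 2
A²[2,1] = (2)(1) + (0)(2) = 2
A²[2,2] = (2)(2) + (0)(0) = 4
A² = 
  [  5,   2]
  [  2,   4]

A^3 = A^2·A:
A^3[1,1] = (5)(1) + (2)(2) = 9
A^3[1,2] = (5)(2) + (2)(0) = 10
A^3[2,1] = (2)(1) + (4)(2) = 10
A^3[2,2] = (2)(2) + (4)(0) = 4
A^3 = 
  [  9,  10]
  [ 10,   4]

A^4 = A^3·A:
A^4[1,1] = (9)(1) + (10)(2) = 29
A^4[1,2] = (9)(2) + (10)(0) = 18
A^4[2,1] = (10)(1) + (4)(2) = 18
A^4[2,2] = (10)(2) + (4)(0) = 20
A^4 = 
  [ 29,  18]
  [ 18,  20]

Therefore
A^4 = 
  [ 29,  18]
  [ 18,  20]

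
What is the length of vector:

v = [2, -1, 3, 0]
3.742

||v||₂ = √((2)² + (-1)² + (3)² + (0)²) = √14 = 3.742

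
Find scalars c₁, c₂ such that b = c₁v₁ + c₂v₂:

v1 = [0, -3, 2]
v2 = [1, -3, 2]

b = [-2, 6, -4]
c1 = 0, c2 = -2

b = 0·v1 + -2·v2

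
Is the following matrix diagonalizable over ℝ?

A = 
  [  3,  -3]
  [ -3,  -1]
Yes

tr(A) = 2, det(A) = -12
Characteristic polynomial: λ² - tr(A)λ + det(A) = λ² - 2λ - 12
λ² - 2λ - 12 = 0  ⇒  λ = (2 ± √((-2)² - 4·(-12)))/2 = (2 ± √(52))/2
  = 1 + √13,  1 - √13
Eigenvalues: 1 + √13, 1 - √13  (≈ 4.606, -2.606)
The two irrational eigenvalues are distinct (simple), so each has alg. mult. = geom. mult. = 1.
Sum of geometric multiplicities equals n, so A has n independent eigenvectors.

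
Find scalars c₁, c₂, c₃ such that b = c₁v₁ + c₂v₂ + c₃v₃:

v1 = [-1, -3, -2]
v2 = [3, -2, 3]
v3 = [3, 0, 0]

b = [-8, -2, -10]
c1 = 2, c2 = -2, c3 = 0

b = 2·v1 + -2·v2 + 0·v3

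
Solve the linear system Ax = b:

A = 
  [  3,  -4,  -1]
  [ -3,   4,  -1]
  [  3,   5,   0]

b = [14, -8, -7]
x = [1, -2, -3]

Row reduce the augmented matrix [A|b]:
R2 → R2 + (1)·R1
R3 → R3 - (1)·R1
Swap R2 ↔ R3
REF = 
  [  3,  -4,  -1,  14]
  [  0,   9,   1, -21]
  [  0,   0,  -2,   6]

Back-substitution:
x₃ = 6 / (-2) = -3
x₂ = (-21 - (1)(-3)) / 9 = -2
x₁ = (14 - (-4)(-2) - (-1)(-3)) / 3 = 1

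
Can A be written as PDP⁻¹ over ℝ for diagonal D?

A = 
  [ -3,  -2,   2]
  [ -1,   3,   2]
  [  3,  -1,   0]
No

Characteristic polynomial: det(λI - A) = λ³ - 15λ + 34
By the rational root theorem any rational root is an integer dividing 34; none of those is a root, so p(λ) has no rational roots and hence (being an irreducible cubic) no repeated roots.
Discriminant of the cubic: Δ = -17712
Δ < 0 ⇒ one real eigenvalue and a complex-conjugate pair: λ ≈ -4.713, 2.357 + 1.289i, 2.357 - 1.289i
Has complex eigenvalues (not diagonalizable over ℝ).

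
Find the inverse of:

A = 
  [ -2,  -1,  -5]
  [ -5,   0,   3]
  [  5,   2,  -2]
det(A) = (-2)·((0)(-2) - (3)(2)) - (-1)·((-5)(-2) - (3)(5)) + (-5)·((-5)(2) - (0)(5))
  = (-2)(-6) - (-1)(-5) + (-5)(-10)
  = 57
det(A) = 57 ≠ 0, so A is invertible.

Cofactors Cᵢⱼ = (-1)ⁱ⁺ʲ·Mᵢⱼ:
C = 
  [ -6,   5, -10]
  [-12,  29,  -1]
  [ -3,  31,  -5]

adj(A) = Cᵀ:
adj(A) = 
  [ -6, -12,  -3]
  [  5,  29,  31]
  [-10,  -1,  -5]

A⁻¹ = (1/57) · adj(A):
A⁻¹ = 
  [ -2/19,  -4/19,  -1/19]
  [  5/57,  29/57,  31/57]
  [-10/57,  -1/57,  -5/57]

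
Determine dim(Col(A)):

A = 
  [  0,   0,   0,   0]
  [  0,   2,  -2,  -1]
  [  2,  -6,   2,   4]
Row reduce:
Swap R1 ↔ R3
REF = 
  [  2,  -6,   2,   4]
  [  0,   2,  -2,  -1]
  [  0,   0,   0,   0]
Pivot columns: 1, 2 → 2 pivots.
dim(Col(A)) = number of pivot columns = 2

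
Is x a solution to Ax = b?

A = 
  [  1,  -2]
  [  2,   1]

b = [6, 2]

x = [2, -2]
Yes

Ax = [6, 2] = b ✓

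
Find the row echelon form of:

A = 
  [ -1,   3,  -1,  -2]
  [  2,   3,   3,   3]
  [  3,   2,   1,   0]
Row operations:
R2 → R2 + (2)·R1
R3 → R3 + (3)·R1
R3 → R3 - (11/9)·R2

Resulting echelon form:
REF = 
  [   -1,     3,    -1,    -2]
  [    0,     9,     1,    -1]
  [    0,     0, -29/9, -43/9]

Rank = 3 (number of non-zero pivot rows).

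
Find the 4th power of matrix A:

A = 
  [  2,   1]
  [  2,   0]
A² = A·A:
A²[1,1] = (2)(2) + (1)(2) = 6
A²[1,2] = (2)(1) + (1)(0) = 2
A²[2,1] = (2)(2) + (0)(2) = 4
A²[2,2] = (2)(1) + (0)(0) = 2
A² = 
  [  6,   2]
  [  4,   2]

A^3 = A^2·A:
A^3[1,1] = (6)(2) + (2)(2) = 16
A^3[1,2] = (6)(1) + (2)(0) = 6
A^3[2,1] = (4)(2) + (2)(2) = 12
A^3[2,2] = (4)(1) + (2)(0) = 4
A^3 = 
  [ 16,   6]
  [ 12,   4]

A^4 = A^3·A:
A^4[1,1] = (16)(2) + (6)(2) = 44
A^4[1,2] = (16)(1) + (6)(0) = 16
A^4[2,1] = (12)(2) + (4)(2) = 32
A^4[2,2] = (12)(1) + (4)(0) = 12
A^4 = 
  [ 44,  16]
  [ 32,  12]

Therefore
A^4 = 
  [ 44,  16]
  [ 32,  12]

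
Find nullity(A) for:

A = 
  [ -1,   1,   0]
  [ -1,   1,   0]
nullity(A) = 2

Row reduce:
R2 → R2 - (1)·R1
REF = 
  [ -1,   1,   0]
  [  0,   0,   0]
Pivot columns: 1 → 1 pivot.
rank(A) = 1, so nullity(A) = 3 - 1 = 2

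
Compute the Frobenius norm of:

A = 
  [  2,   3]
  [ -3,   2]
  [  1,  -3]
||A||_F = 6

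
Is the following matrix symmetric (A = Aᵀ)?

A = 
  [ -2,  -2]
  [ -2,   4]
Yes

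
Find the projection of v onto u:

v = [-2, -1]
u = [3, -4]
v·u = (-2)(3) + (-1)(-4) = -2
u·u = (3)² + (-4)² = 25
proj_u(v) = (v·u / u·u) × u = (-2/25) × u

proj_u(v) = [-6/25, 8/25]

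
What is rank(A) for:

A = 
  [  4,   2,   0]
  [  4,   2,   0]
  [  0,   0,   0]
rank(A) = 1

Row reduce:
R2 → R2 - (1)·R1
REF = 
  [  4,   2,   0]
  [  0,   0,   0]
  [  0,   0,   0]
Pivot columns: 1 → 1 pivot.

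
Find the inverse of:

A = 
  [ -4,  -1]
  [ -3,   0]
det(A) = (-4)(0) - (-1)(-3) = -3
For a 2×2 matrix, A⁻¹ = (1/det(A)) · [[d, -b], [-c, a]]
    = (-1/3) · [[0, 1], [3, -4]]

A⁻¹ = 
  [   0, -1/3]
  [  -1,  4/3]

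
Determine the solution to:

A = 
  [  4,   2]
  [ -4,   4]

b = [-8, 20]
x = [-3, 2]

Row reduce the augmented matrix [A|b]:
R2 → R2 + (1)·R1
REF = 
  [  4,   2,  -8]
  [  0,   6,  12]

Back-substitution:
x₂ = 12 / 6 = 2
x₁ = (-8 - (2)(2)) / 4 = -3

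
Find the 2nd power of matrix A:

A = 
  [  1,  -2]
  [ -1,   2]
A² = A·A:
A²[1,1] = (1)(1) + (-2)(-1) = 3
A²[1,2] = (1)(-2) + (-2)(2) = -6
A²[2,1] = (-1)(1) + (2)(-1) = -3
A²[2,2] = (-1)(-2) + (2)(2) = 6
A² = 
  [  3,  -6]
  [ -3,   6]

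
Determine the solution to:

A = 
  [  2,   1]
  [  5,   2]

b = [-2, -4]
Row reduce the augmented matrix [A|b]:
R2 → R2 - (5/2)·R1
REF = 
  [   2,    1,   -2]
  [   0, -1/2,    1]

Back-substitution:
x₂ = 1 / (-1/2) = -2
x₁ = (-2 - (1)(-2)) / 2 = 0

x = [0, -2]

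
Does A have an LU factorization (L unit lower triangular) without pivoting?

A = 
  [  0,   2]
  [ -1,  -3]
No.
A[1,1] = 0 but A[2,1] = -1 ≠ 0. Any LU with L unit lower triangular has (LU)[1,1] = U[1,1] and (LU)[2,1] = L[2,1]·U[1,1]; matching A forces U[1,1] = 0, which then forces (LU)[2,1] = 0 ≠ -1. A row swap (pivoting) is required.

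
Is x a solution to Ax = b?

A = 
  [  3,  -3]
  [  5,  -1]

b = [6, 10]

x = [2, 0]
Yes

Ax = [6, 10] = b ✓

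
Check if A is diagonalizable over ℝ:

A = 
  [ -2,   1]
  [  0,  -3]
Yes

tr(A) = -5, det(A) = 6
Characteristic polynomial: λ² - tr(A)λ + det(A) = λ² + 5λ + 6
λ² + 5λ + 6 = (λ + 3)(λ + 2)
Eigenvalues: -2, -3
λ=-3: alg. mult. = 1, geom. mult. = 2 - rank(A - (-3)I) = 2 - 1 = 1
λ=-2: alg. mult. = 1, geom. mult. = 2 - rank(A - (-2)I) = 2 - 1 = 1
Sum of geometric multiplicities equals n, so A has n independent eigenvectors.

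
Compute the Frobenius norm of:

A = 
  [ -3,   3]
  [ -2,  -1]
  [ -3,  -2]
||A||_F = 6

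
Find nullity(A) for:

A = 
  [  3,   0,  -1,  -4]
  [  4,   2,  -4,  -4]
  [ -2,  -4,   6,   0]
nullity(A) = 2

Row reduce:
R2 → R2 - (4/3)·R1
R3 → R3 + (2/3)·R1
R3 → R3 + (2)·R2
REF = 
  [   3,    0,   -1,   -4]
  [   0,    2, -8/3,  4/3]
  [   0,    0,    0,    0]
Pivot columns: 1, 2 → 2 pivots.
rank(A) = 2, so nullity(A) = 4 - 2 = 2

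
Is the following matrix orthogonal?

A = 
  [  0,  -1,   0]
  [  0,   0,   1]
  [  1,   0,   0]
Yes

AᵀA = 
  [  1,   0,   0]
  [  0,   1,   0]
  [  0,   0,   1]
= I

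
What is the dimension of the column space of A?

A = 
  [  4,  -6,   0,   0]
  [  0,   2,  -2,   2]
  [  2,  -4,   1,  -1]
Row reduce:
R3 → R3 - (1/2)·R1
R3 → R3 + (1/2)·R2
REF = 
  [  4,  -6,   0,   0]
  [  0,   2,  -2,   2]
  [  0,   0,   0,   0]
Pivot columns: 1, 2 → 2 pivots.
dim(Col(A)) = number of pivot columns = 2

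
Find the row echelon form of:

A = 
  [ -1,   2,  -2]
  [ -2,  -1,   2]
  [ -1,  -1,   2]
Row operations:
R2 → R2 - (2)·R1
R3 → R3 - (1)·R1
R3 → R3 - (3/5)·R2

Resulting echelon form:
REF = 
  [ -1,   2,  -2]
  [  0,  -5,   6]
  [  0,   0, 2/5]

Rank = 3 (number of non-zero pivot rows).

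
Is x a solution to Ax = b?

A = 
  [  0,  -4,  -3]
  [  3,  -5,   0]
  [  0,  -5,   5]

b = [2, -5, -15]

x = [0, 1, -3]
No

Ax = [5, -5, -20] ≠ b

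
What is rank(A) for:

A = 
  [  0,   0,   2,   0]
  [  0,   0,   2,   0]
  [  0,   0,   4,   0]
rank(A) = 1

Row reduce:
R2 → R2 - (1)·R1
R3 → R3 - (2)·R1
REF = 
  [  0,   0,   2,   0]
  [  0,   0,   0,   0]
  [  0,   0,   0,   0]
Pivot columns: 3 → 1 pivot.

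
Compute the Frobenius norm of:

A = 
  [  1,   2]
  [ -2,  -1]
||A||_F = 3.162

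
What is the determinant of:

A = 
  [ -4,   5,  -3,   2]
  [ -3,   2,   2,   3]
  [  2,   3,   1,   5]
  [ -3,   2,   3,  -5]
-795

Cofactor expansion along row 1: det(A) = a₁₁M₁₁ - a₁₂M₁₂ + a₁₃M₁₃ - a₁₄M₁₄

M₁₁ = det[[2, 2, 3]; [3, 1, 5]; [2, 3, -5]]
  = (2)·((1)(-5) - (5)(3)) - (2)·((3)(-5) - (5)(2)) + (3)·((3)(3) - (1)(2))
  = (2)(-20) - (2)(-25) + (3)(7)
  = 31
M₁₂ = det[[-3, 2, 3]; [2, 1, 5]; [-3, 3, -5]]
  = (-3)·((1)(-5) - (5)(3)) - (2)·((2)(-5) - (5)(-3)) + (3)·((2)(3) - (1)(-3))
  = (-3)(-20) - (2)(5) + (3)(9)
  = 77
M₁₃ = det[[-3, 2, 3]; [2, 3, 5]; [-3, 2, -5]]
  = (-3)·((3)(-5) - (5)(2)) - (2)·((2)(-5) - (5)(-3)) + (3)·((2)(2) - (3)(-3))
  = (-3)(-25) - (2)(5) + (3)(13)
  = 104
M₁₄ = det[[-3, 2, 2]; [2, 3, 1]; [-3, 2, 3]]
  = (-3)·((3)(3) - (1)(2)) - (2)·((2)(3) - (1)(-3)) + (2)·((2)(2) - (3)(-3))
  = (-3)(7) - (2)(9) + (2)(13)
  = -13

det(A) = (-4)(31) - (5)(77) + (-3)(104) - (2)(-13) = -795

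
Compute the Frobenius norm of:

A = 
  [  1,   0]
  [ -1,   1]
||A||_F = 1.732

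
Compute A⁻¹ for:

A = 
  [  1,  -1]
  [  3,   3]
det(A) = (1)(3) - (-1)(3) = 6
For a 2×2 matrix, A⁻¹ = (1/det(A)) · [[d, -b], [-c, a]]
    = (1/6) · [[3, 1], [-3, 1]]

A⁻¹ = 
  [ 1/2,  1/6]
  [-1/2,  1/6]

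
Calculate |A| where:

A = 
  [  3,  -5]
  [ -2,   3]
For a 2×2 matrix, det = ad - bc = (3)(3) - (-5)(-2) = -1

det(A) = -1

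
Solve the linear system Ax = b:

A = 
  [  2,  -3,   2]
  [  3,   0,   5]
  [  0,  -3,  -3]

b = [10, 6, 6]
Row reduce the augmented matrix [A|b]:
R2 → R2 - (3/2)·R1
R3 → R3 + (2/3)·R2
REF = 
  [   2,   -3,    2,   10]
  [   0,  9/2,    2,   -9]
  [   0,    0, -5/3,    0]

Back-substitution:
x₃ = 0 / (-5/3) = 0
x₂ = (-9 - (2)(0)) / (9/2) = -2
x₁ = (10 - (-3)(-2) - (2)(0)) / 2 = 2

x = [2, -2, 0]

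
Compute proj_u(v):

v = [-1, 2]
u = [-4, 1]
v·u = (-1)(-4) + (2)(1) = 6
u·u = (-4)² + (1)² = 17
proj_u(v) = (v·u / u·u) × u = (6/17) × u

proj_u(v) = [-24/17, 6/17]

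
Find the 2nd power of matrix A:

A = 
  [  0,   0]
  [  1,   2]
A² = A·A:
A²[1,1] = (0)(0) + (0)(1) = 0
A²[1,2] = (0)(0) + (0)(2) = 0
A²[2,1] = (1)(0) + (2)(1) = 2
A²[2,2] = (1)(0) + (2)(2) = 4
A² = 
  [  0,   0]
  [  2,   4]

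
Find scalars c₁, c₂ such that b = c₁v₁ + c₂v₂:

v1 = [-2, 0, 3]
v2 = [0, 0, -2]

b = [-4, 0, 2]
c1 = 2, c2 = 2

b = 2·v1 + 2·v2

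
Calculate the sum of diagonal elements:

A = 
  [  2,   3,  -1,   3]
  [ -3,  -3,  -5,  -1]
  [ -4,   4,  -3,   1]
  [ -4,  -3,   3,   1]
-3

tr(A) = 2 + -3 + -3 + 1 = -3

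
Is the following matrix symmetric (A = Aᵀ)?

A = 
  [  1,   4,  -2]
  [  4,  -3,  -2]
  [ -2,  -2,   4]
Yes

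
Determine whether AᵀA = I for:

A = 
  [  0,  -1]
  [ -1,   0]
Yes

AᵀA = 
  [  1,   0]
  [  0,   1]
= I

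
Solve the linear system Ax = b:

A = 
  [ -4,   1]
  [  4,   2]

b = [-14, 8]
x = [3, -2]

Row reduce the augmented matrix [A|b]:
R2 → R2 + (1)·R1
REF = 
  [ -4,   1, -14]
  [  0,   3,  -6]

Back-substitution:
x₂ = (-6) / 3 = -2
x₁ = (-14 - (1)(-2)) / (-4) = 3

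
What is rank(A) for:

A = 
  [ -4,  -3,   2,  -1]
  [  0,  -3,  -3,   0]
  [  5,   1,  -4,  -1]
Row reduce:
R3 → R3 + (5/4)·R1
R3 → R3 - (11/12)·R2
REF = 
  [  -4,   -3,    2,   -1]
  [   0,   -3,   -3,    0]
  [   0,    0,  5/4, -9/4]
Pivot columns: 1, 2, 3 → 3 pivots.

rank(A) = 3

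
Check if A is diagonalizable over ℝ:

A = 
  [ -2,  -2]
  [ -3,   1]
Yes

tr(A) = -1, det(A) = -8
Characteristic polynomial: λ² - tr(A)λ + det(A) = λ² + λ - 8
λ² + λ - 8 = 0  ⇒  λ = (-1 ± √((1)² - 4·(-8)))/2 = (-1 ± √(33))/2
  = (-1 + √33)/2,  (-1 - √33)/2
Eigenvalues: (-1 + √33)/2, (-1 - √33)/2  (≈ 2.372, -3.372)
The two irrational eigenvalues are distinct (simple), so each has alg. mult. = geom. mult. = 1.
Sum of geometric multiplicities equals n, so A has n independent eigenvectors.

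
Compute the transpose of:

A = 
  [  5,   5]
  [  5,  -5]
Aᵀ = 
  [  5,   5]
  [  5,  -5]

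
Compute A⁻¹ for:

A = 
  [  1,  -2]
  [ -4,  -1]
det(A) = (1)(-1) - (-2)(-4) = -9
For a 2×2 matrix, A⁻¹ = (1/det(A)) · [[d, -b], [-c, a]]
    = (-1/9) · [[-1, 2], [4, 1]]

A⁻¹ = 
  [ 1/9, -2/9]
  [-4/9, -1/9]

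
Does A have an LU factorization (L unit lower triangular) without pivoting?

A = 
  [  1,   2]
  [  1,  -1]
Yes.
A[1,1] = 1 ≠ 0, so Gaussian elimination proceeds without a row swap: multiplier ℓ₂₁ = (1)/(1) = 1, and U[2,2] = -1 - (1)(2) = -3.
L = 
  [  1,   0]
  [  1,   1]
U = 
  [  1,   2]
  [  0,  -3]
Check row 2 of LU: [(1)(1), (1)(2) + (-3)] = [1, -1] = row 2 of A ✓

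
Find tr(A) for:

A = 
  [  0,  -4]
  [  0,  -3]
-3

tr(A) = 0 + -3 = -3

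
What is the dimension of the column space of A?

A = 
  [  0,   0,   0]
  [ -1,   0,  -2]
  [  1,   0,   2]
dim(Col(A)) = 1

Row reduce:
Swap R1 ↔ R2
R3 → R3 + (1)·R1
REF = 
  [ -1,   0,  -2]
  [  0,   0,   0]
  [  0,   0,   0]
Pivot columns: 1 → 1 pivot.
dim(Col(A)) = number of pivot columns = 1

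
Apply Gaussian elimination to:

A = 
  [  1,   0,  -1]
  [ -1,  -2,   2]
Row operations:
R2 → R2 + (1)·R1

Resulting echelon form:
REF = 
  [  1,   0,  -1]
  [  0,  -2,   1]

Rank = 2 (number of non-zero pivot rows).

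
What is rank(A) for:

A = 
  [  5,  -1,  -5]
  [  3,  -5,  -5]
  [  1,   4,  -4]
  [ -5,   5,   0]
Row reduce:
R2 → R2 - (3/5)·R1
R3 → R3 - (1/5)·R1
R4 → R4 + (1)·R1
R3 → R3 + (21/22)·R2
R4 → R4 + (10/11)·R2
R4 → R4 - (25/18)·R3
REF = 
  [     5,     -1,     -5]
  [     0,  -22/5,     -2]
  [     0,      0, -54/11]
  [     0,      0,      0]
Pivot columns: 1, 2, 3 → 3 pivots.

rank(A) = 3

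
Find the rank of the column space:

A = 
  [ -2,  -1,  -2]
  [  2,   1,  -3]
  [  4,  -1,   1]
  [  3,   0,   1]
dim(Col(A)) = 3

Row reduce:
R2 → R2 + (1)·R1
R3 → R3 + (2)·R1
R4 → R4 + (3/2)·R1
Swap R2 ↔ R3
R4 → R4 - (1/2)·R2
R4 → R4 - (1/10)·R3
REF = 
  [ -2,  -1,  -2]
  [  0,  -3,  -3]
  [  0,   0,  -5]
  [  0,   0,   0]
Pivot columns: 1, 2, 3 → 3 pivots.
dim(Col(A)) = number of pivot columns = 3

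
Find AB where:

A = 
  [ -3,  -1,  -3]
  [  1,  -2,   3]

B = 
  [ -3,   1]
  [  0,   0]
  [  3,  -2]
A is 2×3 and B is 3×2, so AB is 2×2. Each entry is (row of A)·(column of B):
AB[1,1] = (-3)(-3) + (-1)(0) + (-3)(3) = 0
AB[1,2] = (-3)(1) + (-1)(0) + (-3)(-2) = 3
AB[2,1] = (1)(-3) + (-2)(0) + (3)(3) = 6
AB[2,2] = (1)(1) + (-2)(0) + (3)(-2) = -5

AB = 
  [  0,   3]
  [  6,  -5]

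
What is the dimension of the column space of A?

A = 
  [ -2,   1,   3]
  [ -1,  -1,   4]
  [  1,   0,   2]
dim(Col(A)) = 3

Row reduce:
R2 → R2 - (1/2)·R1
R3 → R3 + (1/2)·R1
R3 → R3 + (1/3)·R2
REF = 
  [  -2,    1,    3]
  [   0, -3/2,  5/2]
  [   0,    0, 13/3]
Pivot columns: 1, 2, 3 → 3 pivots.
dim(Col(A)) = number of pivot columns = 3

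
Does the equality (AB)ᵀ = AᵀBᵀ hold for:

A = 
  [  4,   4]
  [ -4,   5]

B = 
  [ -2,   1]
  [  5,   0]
No

(AB)ᵀ = 
  [ 12,  33]
  [  4,  -4]

AᵀBᵀ = 
  [-12,  20]
  [ -3,  20]

The two matrices differ, so (AB)ᵀ ≠ AᵀBᵀ in general. The correct identity is (AB)ᵀ = BᵀAᵀ.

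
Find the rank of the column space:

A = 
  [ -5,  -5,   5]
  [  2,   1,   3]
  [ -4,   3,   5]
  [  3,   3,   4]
dim(Col(A)) = 3

Row reduce:
R2 → R2 + (2/5)·R1
R3 → R3 - (4/5)·R1
R4 → R4 + (3/5)·R1
R3 → R3 + (7)·R2
R4 → R4 - (7/36)·R3
REF = 
  [ -5,  -5,   5]
  [  0,  -1,   5]
  [  0,   0,  36]
  [  0,   0,   0]
Pivot columns: 1, 2, 3 → 3 pivots.
dim(Col(A)) = number of pivot columns = 3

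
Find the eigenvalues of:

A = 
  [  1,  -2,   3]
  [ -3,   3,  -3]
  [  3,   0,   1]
λ = 1, 6, -2

Characteristic polynomial: det(λI - A) = λ³ - 5λ² - 8λ + 12
Testing integer divisors of the constant term: p(1) = 0, so (λ - 1) is a factor:
p(λ) = (λ - 1)(λ² - 4λ - 12)
λ² - 4λ - 12 = (λ + 2)(λ - 6)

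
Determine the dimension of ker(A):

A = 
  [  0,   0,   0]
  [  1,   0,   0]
nullity(A) = 2

Row reduce:
Swap R1 ↔ R2
REF = 
  [  1,   0,   0]
  [  0,   0,   0]
Pivot columns: 1 → 1 pivot.
rank(A) = 1, so nullity(A) = 3 - 1 = 2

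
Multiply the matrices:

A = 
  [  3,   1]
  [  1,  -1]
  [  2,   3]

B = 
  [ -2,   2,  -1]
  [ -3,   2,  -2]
A is 3×2 and B is 2×3, so AB is 3×3. Each entry is (row of A)·(column of B):
AB[1,1] = (3)(-2) + (1)(-3) = -9
AB[1,2] = (3)(2) + (1)(2) = 8
AB[1,3] = (3)(-1) + (1)(-2) = -5
AB[2,1] = (1)(-2) + (-1)(-3) = 1
AB[2,2] = (1)(2) + (-1)(2) = 0
AB[2,3] = (1)(-1) + (-1)(-2) = 1
AB[3,1] = (2)(-2) + (3)(-3) = -13
AB[3,2] = (2)(2) + (3)(2) = 10
AB[3,3] = (2)(-1) + (3)(-2) = -8

AB = 
  [ -9,   8,  -5]
  [  1,   0,   1]
  [-13,  10,  -8]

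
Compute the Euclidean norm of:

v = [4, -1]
4.123

||v||₂ = √((4)² + (-1)²) = √17 = 4.123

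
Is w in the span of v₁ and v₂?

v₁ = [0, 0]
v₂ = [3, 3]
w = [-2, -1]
No

Form the augmented matrix and row-reduce:
[v₁|v₂|w] = 
  [  0,   3,  -2]
  [  0,   3,  -1]
R2 → R2 - (1)·R1
REF = 
  [  0,   3,  -2]
  [  0,   0,   1]

Row 2 reads [0 0 | 1], i.e. 0 = 1, so the system is inconsistent and w ∉ span{v₁, v₂}.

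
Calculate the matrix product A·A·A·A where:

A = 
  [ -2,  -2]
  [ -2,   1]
A^4 = 
  [ 68,  26]
  [ 26,  29]

A² = A·A:
A²[1,1] = (-2)(-2) + (-2)(-2) = 8
A²[1,2] = (-2)(-2) + (-2)(1) = 2
A²[2,1] = (-2)(-2) + (1)(-2) = 2
A²[2,2] = (-2)(-2) + (1)(1) = 5
A² = 
  [  8,   2]
  [  2,   5]

A^3 = A^2·A:
A^3[1,1] = (8)(-2) + (2)(-2) = -20
A^3[1,2] = (8)(-2) + (2)(1) = -14
A^3[2,1] = (2)(-2) + (5)(-2) = -14
A^3[2,2] = (2)(-2) + (5)(1) = 1
A^3 = 
  [-20, -14]
  [-14,   1]

A^4 = A^3·A:
A^4[1,1] = (-20)(-2) + (-14)(-2) = 68
A^4[1,2] = (-20)(-2) + (-14)(1) = 26
A^4[2,1] = (-14)(-2) + (1)(-2) = 26
A^4[2,2] = (-14)(-2) + (1)(1) = 29
A^4 = 
  [ 68,  26]
  [ 26,  29]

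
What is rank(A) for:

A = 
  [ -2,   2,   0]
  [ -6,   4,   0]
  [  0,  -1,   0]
rank(A) = 2

Row reduce:
R2 → R2 - (3)·R1
R3 → R3 - (1/2)·R2
REF = 
  [ -2,   2,   0]
  [  0,  -2,   0]
  [  0,   0,   0]
Pivot columns: 1, 2 → 2 pivots.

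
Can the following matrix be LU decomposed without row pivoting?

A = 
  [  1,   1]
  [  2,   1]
Yes.
A[1,1] = 1 ≠ 0, so Gaussian elimination proceeds without a row swap: multiplier ℓ₂₁ = (2)/(1) = 2, and U[2,2] = 1 - (2)(1) = -1.
L = 
  [  1,   0]
  [  2,   1]
U = 
  [  1,   1]
  [  0,  -1]
Check row 2 of LU: [(2)(1), (2)(1) + (-1)] = [2, 1] = row 2 of A ✓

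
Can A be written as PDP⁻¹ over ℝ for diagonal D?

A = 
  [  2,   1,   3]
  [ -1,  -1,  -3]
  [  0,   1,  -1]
No

Characteristic polynomial: det(λI - A) = λ³ + λ - 4
By the rational root theorem any rational root is an integer dividing 4; none of those is a root, so p(λ) has no rational roots and hence (being an irreducible cubic) no repeated roots.
Discriminant of the cubic: Δ = -436
Δ < 0 ⇒ one real eigenvalue and a complex-conjugate pair: λ ≈ -0.6894 + 1.558i, -0.6894 - 1.558i, 1.379
Has complex eigenvalues (not diagonalizable over ℝ).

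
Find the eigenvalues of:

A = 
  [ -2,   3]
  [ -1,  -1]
tr(A) = -3, det(A) = 5
Characteristic polynomial: λ² - tr(A)λ + det(A) = λ² + 3λ + 5
λ² + 3λ + 5 = 0  ⇒  λ = (-3 ± √((3)² - 4·(5)))/2 = (-3 ± √(-11))/2
  = (-3 + i√11)/2,  (-3 - i√11)/2

λ = (-3 + i√11)/2, (-3 - i√11)/2  (≈ -1.5 + 1.658i, -1.5 - 1.658i)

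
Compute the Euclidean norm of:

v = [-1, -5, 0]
5.099

||v||₂ = √((-1)² + (-5)² + (0)²) = √26 = 5.099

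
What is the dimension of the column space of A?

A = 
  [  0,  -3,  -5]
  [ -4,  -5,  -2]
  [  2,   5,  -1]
Row reduce:
Swap R1 ↔ R2
R3 → R3 + (1/2)·R1
R3 → R3 + (5/6)·R2
REF = 
  [   -4,    -5,    -2]
  [    0,    -3,    -5]
  [    0,     0, -37/6]
Pivot columns: 1, 2, 3 → 3 pivots.
dim(Col(A)) = number of pivot columns = 3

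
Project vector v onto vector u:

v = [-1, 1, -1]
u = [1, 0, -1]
proj_u(v) = [0, 0, 0]

v·u = (-1)(1) + (1)(0) + (-1)(-1) = 0
u·u = (1)² + (0)² + (-1)² = 2
proj_u(v) = (v·u / u·u) × u = (0/2) × u = (0) × u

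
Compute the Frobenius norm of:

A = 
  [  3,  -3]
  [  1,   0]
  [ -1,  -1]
||A||_F = 4.583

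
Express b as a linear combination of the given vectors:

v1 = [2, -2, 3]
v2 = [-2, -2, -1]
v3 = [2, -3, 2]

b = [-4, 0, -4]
c1 = -1, c2 = 1, c3 = 0

b = -1·v1 + 1·v2 + 0·v3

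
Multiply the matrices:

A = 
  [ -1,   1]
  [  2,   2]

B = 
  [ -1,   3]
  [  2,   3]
AB = 
  [  3,   0]
  [  2,  12]

A is 2×2 and B is 2×2, so AB is 2×2. Each entry is (row of A)·(column of B):
AB[1,1] = (-1)(-1) + (1)(2) = 3
AB[1,2] = (-1)(3) + (1)(3) = 0
AB[2,1] = (2)(-1) + (2)(2) = 2
AB[2,2] = (2)(3) + (2)(3) = 12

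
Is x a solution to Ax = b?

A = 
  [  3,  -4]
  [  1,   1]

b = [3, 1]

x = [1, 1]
No

Ax = [-1, 2] ≠ b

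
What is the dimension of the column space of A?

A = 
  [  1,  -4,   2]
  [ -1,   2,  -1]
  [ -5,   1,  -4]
Row reduce:
R2 → R2 + (1)·R1
R3 → R3 + (5)·R1
R3 → R3 - (19/2)·R2
REF = 
  [   1,   -4,    2]
  [   0,   -2,    1]
  [   0,    0, -7/2]
Pivot columns: 1, 2, 3 → 3 pivots.
dim(Col(A)) = number of pivot columns = 3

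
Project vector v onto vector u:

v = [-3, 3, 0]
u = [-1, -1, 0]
v·u = (-3)(-1) + (3)(-1) + (0)(0) = 0
u·u = (-1)² + (-1)² + (0)² = 2
proj_u(v) = (v·u / u·u) × u = (0/2) × u = (0) × u

proj_u(v) = [0, 0, 0]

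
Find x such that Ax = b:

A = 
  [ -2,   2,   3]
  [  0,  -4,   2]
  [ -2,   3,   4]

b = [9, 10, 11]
Row reduce the augmented matrix [A|b]:
R3 → R3 - (1)·R1
R3 → R3 + (1/4)·R2
REF = 
  [ -2,   2,   3,   9]
  [  0,  -4,   2,  10]
  [  0,   0, 3/2, 9/2]

Back-substitution:
x₃ = (9/2) / (3/2) = 3
x₂ = (10 - (2)(3)) / (-4) = -1
x₁ = (9 - (2)(-1) - (3)(3)) / (-2) = -1

x = [-1, -1, 3]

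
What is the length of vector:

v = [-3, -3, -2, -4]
6.164

||v||₂ = √((-3)² + (-3)² + (-2)² + (-4)²) = √38 = 6.164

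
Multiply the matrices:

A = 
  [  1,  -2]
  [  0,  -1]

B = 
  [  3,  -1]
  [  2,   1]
AB = 
  [ -1,  -3]
  [ -2,  -1]

A is 2×2 and B is 2×2, so AB is 2×2. Each entry is (row of A)·(column of B):
AB[1,1] = (1)(3) + (-2)(2) = -1
AB[1,2] = (1)(-1) + (-2)(1) = -3
AB[2,1] = (0)(3) + (-1)(2) = -2
AB[2,2] = (0)(-1) + (-1)(1) = -1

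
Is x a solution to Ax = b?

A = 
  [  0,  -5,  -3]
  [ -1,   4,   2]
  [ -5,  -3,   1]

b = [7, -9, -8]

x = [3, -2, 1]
Yes

Ax = [7, -9, -8] = b ✓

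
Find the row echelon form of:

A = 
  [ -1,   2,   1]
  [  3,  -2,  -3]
Row operations:
R2 → R2 + (3)·R1

Resulting echelon form:
REF = 
  [ -1,   2,   1]
  [  0,   4,   0]

Rank = 2 (number of non-zero pivot rows).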